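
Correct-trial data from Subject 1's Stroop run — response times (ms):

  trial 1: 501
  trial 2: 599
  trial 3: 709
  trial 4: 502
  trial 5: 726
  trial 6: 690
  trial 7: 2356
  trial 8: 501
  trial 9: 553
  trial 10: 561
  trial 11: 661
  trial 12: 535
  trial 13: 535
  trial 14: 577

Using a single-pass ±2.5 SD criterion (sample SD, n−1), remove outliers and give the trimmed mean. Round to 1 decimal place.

n = 14, ΣRT = 10006, M = 714.714
Σ(x−M)² = 2980798.86; s = √(2980798.86/13) = 478.845
Cutoffs: 714.714 ± 2.5·478.845 → [-482.4, 1911.8]
Outside: 2356 → excluded.
Retained (n=13): Σ = 7650, mean = 7650/13 = 588.462

588.5 ms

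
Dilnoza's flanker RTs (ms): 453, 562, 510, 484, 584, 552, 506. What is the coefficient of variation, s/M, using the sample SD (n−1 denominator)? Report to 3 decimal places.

n = 7, Σ = 3651, M = 521.5714
Σ(x−M)² = 12947.714; s = √(12947.714/6) = 46.4538
CV = 46.4538 / 521.5714 = 0.08907

0.089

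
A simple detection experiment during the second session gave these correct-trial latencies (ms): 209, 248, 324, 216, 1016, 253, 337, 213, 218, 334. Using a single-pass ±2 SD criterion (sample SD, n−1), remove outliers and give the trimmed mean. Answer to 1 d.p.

261.3 ms

n = 10, ΣRT = 3368, M = 336.800
Σ(x−M)² = 536757.60; s = √(536757.60/9) = 244.212
Cutoffs: 336.800 ± 2·244.212 → [-151.6, 825.2]
Outside: 1016 → excluded.
Retained (n=9): Σ = 2352, mean = 2352/9 = 261.333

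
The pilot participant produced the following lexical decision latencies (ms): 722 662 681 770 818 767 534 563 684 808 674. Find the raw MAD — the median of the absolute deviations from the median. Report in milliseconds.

Sorted: 534, 563, 662, 674, 681, 684, 722, 767, 770, 808, 818 → median = 684
|x − 684|: 38, 22, 3, 86, 134, 83, 150, 121, 0, 124, 10
Sorted deviations: 0, 3, 10, 22, 38, 83, 86, 121, 124, 134, 150 → MAD = 83

83 ms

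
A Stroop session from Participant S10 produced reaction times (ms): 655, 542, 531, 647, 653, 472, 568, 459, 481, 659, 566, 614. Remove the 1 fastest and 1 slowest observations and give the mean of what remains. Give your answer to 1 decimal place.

Sorted: 459, 472, 481, 531, 542, 566, 568, 614, 647, 653, 655, 659
Drop lowest 1 (459) and highest 1 (659)
Remaining (n=10): Σ = 5729, mean = 5729/10 = 572.900

572.9 ms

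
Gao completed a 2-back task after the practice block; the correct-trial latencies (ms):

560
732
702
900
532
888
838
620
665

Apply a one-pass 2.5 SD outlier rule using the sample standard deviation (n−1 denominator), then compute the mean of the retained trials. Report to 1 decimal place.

n = 9, ΣRT = 6437, M = 715.222
Σ(x−M)² = 148779.56; s = √(148779.56/8) = 136.372
Cutoffs: 715.222 ± 2.5·136.372 → [374.3, 1056.2]
No RTs fall outside the cutoffs; all 9 retained. Mean = 6437/9 = 715.222

715.2 ms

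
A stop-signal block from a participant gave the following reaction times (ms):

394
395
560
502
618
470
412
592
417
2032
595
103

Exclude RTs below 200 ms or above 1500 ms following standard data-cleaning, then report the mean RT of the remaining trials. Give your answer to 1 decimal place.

Excluded: 103, 2032
Retained (n=10): Σ = 4955
Mean = 4955/10 = 495.5000

495.5 ms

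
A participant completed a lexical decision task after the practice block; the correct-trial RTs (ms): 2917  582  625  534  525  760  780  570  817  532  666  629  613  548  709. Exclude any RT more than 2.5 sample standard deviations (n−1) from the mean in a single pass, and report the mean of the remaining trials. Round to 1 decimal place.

635.0 ms

n = 15, ΣRT = 11807, M = 787.133
Σ(x−M)² = 4984699.73; s = √(4984699.73/14) = 596.699
Cutoffs: 787.133 ± 2.5·596.699 → [-704.6, 2278.9]
Outside: 2917 → excluded.
Retained (n=14): Σ = 8890, mean = 8890/14 = 635.000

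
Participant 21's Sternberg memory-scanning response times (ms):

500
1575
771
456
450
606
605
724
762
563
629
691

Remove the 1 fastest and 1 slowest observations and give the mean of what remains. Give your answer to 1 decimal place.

Sorted: 450, 456, 500, 563, 605, 606, 629, 691, 724, 762, 771, 1575
Drop lowest 1 (450) and highest 1 (1575)
Remaining (n=10): Σ = 6307, mean = 6307/10 = 630.700

630.7 ms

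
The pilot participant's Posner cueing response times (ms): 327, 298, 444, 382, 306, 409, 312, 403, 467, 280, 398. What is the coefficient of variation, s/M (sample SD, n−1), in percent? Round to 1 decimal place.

n = 11, Σ = 4026, M = 366.0000
Σ(x−M)² = 40840.000; s = √(40840.000/10) = 63.9062
CV = 63.9062 / 366.0000 = 0.17461 = 17.461%

17.5%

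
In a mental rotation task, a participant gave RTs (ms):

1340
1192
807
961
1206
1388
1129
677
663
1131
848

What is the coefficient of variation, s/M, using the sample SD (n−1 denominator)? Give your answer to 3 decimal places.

0.247

n = 11, Σ = 11342, M = 1031.0909
Σ(x−M)² = 648384.909; s = √(648384.909/10) = 254.6340
CV = 254.6340 / 1031.0909 = 0.24696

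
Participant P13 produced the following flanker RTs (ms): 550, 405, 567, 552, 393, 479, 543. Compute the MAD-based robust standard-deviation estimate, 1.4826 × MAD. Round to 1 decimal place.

35.6 ms

Sorted: 393, 405, 479, 543, 550, 552, 567 → median = 543
|x − 543| sorted: 0, 7, 9, 24, 64, 138, 150 → MAD = 24
Robust SD ≈ 1.4826 × 24 = 35.582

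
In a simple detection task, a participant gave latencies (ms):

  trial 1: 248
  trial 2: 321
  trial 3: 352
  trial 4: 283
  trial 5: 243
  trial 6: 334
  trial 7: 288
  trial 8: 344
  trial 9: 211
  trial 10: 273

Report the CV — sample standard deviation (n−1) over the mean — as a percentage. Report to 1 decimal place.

16.4%

n = 10, Σ = 2897, M = 289.7000
Σ(x−M)² = 20212.100; s = √(20212.100/9) = 47.3898
CV = 47.3898 / 289.7000 = 0.16358 = 16.358%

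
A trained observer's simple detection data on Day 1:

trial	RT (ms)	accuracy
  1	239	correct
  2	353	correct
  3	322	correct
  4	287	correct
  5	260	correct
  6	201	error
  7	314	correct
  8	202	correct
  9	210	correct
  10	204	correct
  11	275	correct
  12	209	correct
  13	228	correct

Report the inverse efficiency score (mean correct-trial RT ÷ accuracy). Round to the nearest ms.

Correct trials (n=12): 239, 353, 322, 287, 260, 314, 202, 210, 204, 275, 209, 228
Mean correct RT = 3103/12 = 258.5833 ms
Proportion correct = 12/13
IES = 258.5833 / (12/13) = 280.132 ms

280 ms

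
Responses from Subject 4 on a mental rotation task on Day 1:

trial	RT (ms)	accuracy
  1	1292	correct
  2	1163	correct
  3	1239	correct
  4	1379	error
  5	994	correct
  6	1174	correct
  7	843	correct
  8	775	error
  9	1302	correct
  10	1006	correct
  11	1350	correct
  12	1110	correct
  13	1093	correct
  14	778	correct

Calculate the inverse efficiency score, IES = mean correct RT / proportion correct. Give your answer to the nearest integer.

Correct trials (n=12): 1292, 1163, 1239, 994, 1174, 843, 1302, 1006, 1350, 1110, 1093, 778
Mean correct RT = 13344/12 = 1112.0000 ms
Proportion correct = 12/14
IES = 1112.0000 / (12/14) = 1297.333 ms

1297 ms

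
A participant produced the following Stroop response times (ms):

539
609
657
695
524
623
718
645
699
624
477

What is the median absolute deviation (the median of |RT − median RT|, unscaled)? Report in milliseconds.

71 ms

Sorted: 477, 524, 539, 609, 623, 624, 645, 657, 695, 699, 718 → median = 624
|x − 624|: 85, 15, 33, 71, 100, 1, 94, 21, 75, 0, 147
Sorted deviations: 0, 1, 15, 21, 33, 71, 75, 85, 94, 100, 147 → MAD = 71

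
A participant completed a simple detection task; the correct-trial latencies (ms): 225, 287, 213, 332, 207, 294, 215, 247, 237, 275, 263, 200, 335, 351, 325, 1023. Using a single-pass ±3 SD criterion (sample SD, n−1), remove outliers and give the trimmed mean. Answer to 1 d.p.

n = 16, ΣRT = 5029, M = 314.312
Σ(x−M)² = 572971.44; s = √(572971.44/15) = 195.443
Cutoffs: 314.312 ± 3·195.443 → [-272.0, 900.6]
Outside: 1023 → excluded.
Retained (n=15): Σ = 4006, mean = 4006/15 = 267.067

267.1 ms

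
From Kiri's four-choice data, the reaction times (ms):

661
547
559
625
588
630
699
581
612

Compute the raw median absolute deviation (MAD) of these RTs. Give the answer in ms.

31 ms

Sorted: 547, 559, 581, 588, 612, 625, 630, 661, 699 → median = 612
|x − 612|: 49, 65, 53, 13, 24, 18, 87, 31, 0
Sorted deviations: 0, 13, 18, 24, 31, 49, 53, 65, 87 → MAD = 31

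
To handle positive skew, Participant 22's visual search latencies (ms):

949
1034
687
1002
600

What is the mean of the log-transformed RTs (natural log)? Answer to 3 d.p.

ln(RT): 6.8554, 6.9412, 6.5323, 6.9098, 6.3969
Σ ln(RT) = 33.6356
Mean = 33.6356/5 = 6.72712

6.727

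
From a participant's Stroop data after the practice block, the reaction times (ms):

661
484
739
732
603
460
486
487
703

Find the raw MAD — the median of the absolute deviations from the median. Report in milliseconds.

117 ms

Sorted: 460, 484, 486, 487, 603, 661, 703, 732, 739 → median = 603
|x − 603|: 58, 119, 136, 129, 0, 143, 117, 116, 100
Sorted deviations: 0, 58, 100, 116, 117, 119, 129, 136, 143 → MAD = 117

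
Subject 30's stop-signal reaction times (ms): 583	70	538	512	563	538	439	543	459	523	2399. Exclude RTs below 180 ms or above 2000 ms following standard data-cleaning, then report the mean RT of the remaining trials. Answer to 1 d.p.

Excluded: 70, 2399
Retained (n=9): Σ = 4698
Mean = 4698/9 = 522.0000

522.0 ms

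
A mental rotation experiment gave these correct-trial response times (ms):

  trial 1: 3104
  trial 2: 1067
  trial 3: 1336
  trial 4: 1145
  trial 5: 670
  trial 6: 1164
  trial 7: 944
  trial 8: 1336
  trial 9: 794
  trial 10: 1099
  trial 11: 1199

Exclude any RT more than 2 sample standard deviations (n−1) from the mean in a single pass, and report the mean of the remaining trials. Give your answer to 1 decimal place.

n = 11, ΣRT = 13858, M = 1259.818
Σ(x−M)² = 4166331.64; s = √(4166331.64/10) = 645.471
Cutoffs: 1259.818 ± 2·645.471 → [-31.1, 2550.8]
Outside: 3104 → excluded.
Retained (n=10): Σ = 10754, mean = 10754/10 = 1075.400

1075.4 ms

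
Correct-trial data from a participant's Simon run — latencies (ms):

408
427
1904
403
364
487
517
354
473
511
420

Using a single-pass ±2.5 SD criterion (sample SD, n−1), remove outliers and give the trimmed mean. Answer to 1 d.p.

436.4 ms

n = 11, ΣRT = 6268, M = 569.818
Σ(x−M)² = 1988317.64; s = √(1988317.64/10) = 445.906
Cutoffs: 569.818 ± 2.5·445.906 → [-544.9, 1684.6]
Outside: 1904 → excluded.
Retained (n=10): Σ = 4364, mean = 4364/10 = 436.400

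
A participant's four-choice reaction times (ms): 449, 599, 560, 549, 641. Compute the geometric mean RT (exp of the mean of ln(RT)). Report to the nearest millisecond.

556 ms

ln(RT): 6.1070, 6.3953, 6.3279, 6.3081, 6.4630
Mean ln(RT) = 31.6013/5 = 6.32027
Geometric mean = exp(6.32027) = 555.72 ms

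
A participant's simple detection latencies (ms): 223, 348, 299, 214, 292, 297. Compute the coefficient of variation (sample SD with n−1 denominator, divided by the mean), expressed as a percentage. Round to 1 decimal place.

n = 6, Σ = 1673, M = 278.8333
Σ(x−M)² = 13014.833; s = √(13014.833/5) = 51.0193
CV = 51.0193 / 278.8333 = 0.18297 = 18.297%

18.3%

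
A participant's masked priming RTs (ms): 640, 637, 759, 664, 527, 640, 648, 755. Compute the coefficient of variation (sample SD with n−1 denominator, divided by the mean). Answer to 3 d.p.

n = 8, Σ = 5270, M = 658.7500
Σ(x−M)² = 37991.500; s = √(37991.500/7) = 73.6706
CV = 73.6706 / 658.7500 = 0.11183

0.112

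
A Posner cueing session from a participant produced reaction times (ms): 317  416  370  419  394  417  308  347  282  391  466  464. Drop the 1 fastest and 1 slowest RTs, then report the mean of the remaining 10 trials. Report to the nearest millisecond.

Sorted: 282, 308, 317, 347, 370, 391, 394, 416, 417, 419, 464, 466
Drop lowest 1 (282) and highest 1 (466)
Remaining (n=10): Σ = 3843, mean = 3843/10 = 384.300

384 ms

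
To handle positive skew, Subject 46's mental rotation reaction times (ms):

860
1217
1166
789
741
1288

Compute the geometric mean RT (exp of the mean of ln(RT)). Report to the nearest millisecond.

ln(RT): 6.7569, 7.1041, 7.0613, 6.6708, 6.6080, 7.1608
Mean ln(RT) = 41.3620/6 = 6.89367
Geometric mean = exp(6.89367) = 986.01 ms

986 ms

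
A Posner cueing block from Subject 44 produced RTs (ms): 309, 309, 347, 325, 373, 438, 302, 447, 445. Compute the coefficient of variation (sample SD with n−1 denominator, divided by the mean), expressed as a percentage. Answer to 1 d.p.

n = 9, Σ = 3295, M = 366.1111
Σ(x−M)² = 30670.889; s = √(30670.889/8) = 61.9182
CV = 61.9182 / 366.1111 = 0.16912 = 16.912%

16.9%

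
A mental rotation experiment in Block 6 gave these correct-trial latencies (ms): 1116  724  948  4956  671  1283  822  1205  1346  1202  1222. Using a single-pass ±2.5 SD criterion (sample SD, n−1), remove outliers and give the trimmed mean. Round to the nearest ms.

1054 ms

n = 11, ΣRT = 15495, M = 1408.636
Σ(x−M)² = 14377294.55; s = √(14377294.55/10) = 1199.054
Cutoffs: 1408.636 ± 2.5·1199.054 → [-1589.0, 4406.3]
Outside: 4956 → excluded.
Retained (n=10): Σ = 10539, mean = 10539/10 = 1053.900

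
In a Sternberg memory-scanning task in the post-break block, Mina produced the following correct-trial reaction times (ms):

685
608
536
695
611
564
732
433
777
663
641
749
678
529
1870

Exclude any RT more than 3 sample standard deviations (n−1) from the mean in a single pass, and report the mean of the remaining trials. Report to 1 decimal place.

n = 15, ΣRT = 10771, M = 718.067
Σ(x−M)² = 1541248.93; s = √(1541248.93/14) = 331.797
Cutoffs: 718.067 ± 3·331.797 → [-277.3, 1713.5]
Outside: 1870 → excluded.
Retained (n=14): Σ = 8901, mean = 8901/14 = 635.786

635.8 ms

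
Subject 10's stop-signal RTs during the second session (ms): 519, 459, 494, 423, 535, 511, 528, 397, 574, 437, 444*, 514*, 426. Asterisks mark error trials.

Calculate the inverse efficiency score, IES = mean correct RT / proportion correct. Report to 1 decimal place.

569.7 ms

Correct trials (n=11): 519, 459, 494, 423, 535, 511, 528, 397, 574, 437, 426
Mean correct RT = 5303/11 = 482.0909 ms
Proportion correct = 11/13
IES = 482.0909 / (11/13) = 569.744 ms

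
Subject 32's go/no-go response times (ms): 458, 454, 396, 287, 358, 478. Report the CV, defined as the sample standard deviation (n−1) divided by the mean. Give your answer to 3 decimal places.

0.181

n = 6, Σ = 2431, M = 405.1667
Σ(x−M)² = 26752.833; s = √(26752.833/5) = 73.1476
CV = 73.1476 / 405.1667 = 0.18054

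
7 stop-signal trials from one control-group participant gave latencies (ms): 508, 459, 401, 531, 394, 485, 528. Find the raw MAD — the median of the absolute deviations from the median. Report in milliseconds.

43 ms

Sorted: 394, 401, 459, 485, 508, 528, 531 → median = 485
|x − 485|: 23, 26, 84, 46, 91, 0, 43
Sorted deviations: 0, 23, 26, 43, 46, 84, 91 → MAD = 43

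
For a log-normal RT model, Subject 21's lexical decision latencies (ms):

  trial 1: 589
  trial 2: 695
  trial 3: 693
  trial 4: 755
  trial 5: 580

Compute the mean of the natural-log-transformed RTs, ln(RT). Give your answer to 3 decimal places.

6.491

ln(RT): 6.3784, 6.5439, 6.5410, 6.6267, 6.3630
Σ ln(RT) = 32.4531
Mean = 32.4531/5 = 6.49062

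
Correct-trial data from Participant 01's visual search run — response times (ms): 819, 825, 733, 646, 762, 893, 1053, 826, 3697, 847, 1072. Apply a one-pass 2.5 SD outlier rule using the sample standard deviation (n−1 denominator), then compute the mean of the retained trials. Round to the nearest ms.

n = 11, ΣRT = 12173, M = 1106.636
Σ(x−M)² = 7538486.55; s = √(7538486.55/10) = 868.245
Cutoffs: 1106.636 ± 2.5·868.245 → [-1064.0, 3277.2]
Outside: 3697 → excluded.
Retained (n=10): Σ = 8476, mean = 8476/10 = 847.600

848 ms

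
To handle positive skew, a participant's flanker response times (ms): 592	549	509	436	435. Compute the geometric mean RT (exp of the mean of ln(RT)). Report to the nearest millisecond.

ln(RT): 6.3835, 6.3081, 6.2324, 6.0776, 6.0753
Mean ln(RT) = 31.0770/5 = 6.21541
Geometric mean = exp(6.21541) = 500.40 ms

500 ms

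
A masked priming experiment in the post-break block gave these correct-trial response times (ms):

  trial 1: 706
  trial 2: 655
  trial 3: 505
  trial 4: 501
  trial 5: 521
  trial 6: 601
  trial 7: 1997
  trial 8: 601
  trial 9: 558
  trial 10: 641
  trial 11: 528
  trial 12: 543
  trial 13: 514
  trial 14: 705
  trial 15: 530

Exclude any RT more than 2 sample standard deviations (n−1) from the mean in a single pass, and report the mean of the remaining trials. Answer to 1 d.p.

579.2 ms

n = 15, ΣRT = 10106, M = 673.733
Σ(x−M)² = 1944588.93; s = √(1944588.93/14) = 372.692
Cutoffs: 673.733 ± 2·372.692 → [-71.7, 1419.1]
Outside: 1997 → excluded.
Retained (n=14): Σ = 8109, mean = 8109/14 = 579.214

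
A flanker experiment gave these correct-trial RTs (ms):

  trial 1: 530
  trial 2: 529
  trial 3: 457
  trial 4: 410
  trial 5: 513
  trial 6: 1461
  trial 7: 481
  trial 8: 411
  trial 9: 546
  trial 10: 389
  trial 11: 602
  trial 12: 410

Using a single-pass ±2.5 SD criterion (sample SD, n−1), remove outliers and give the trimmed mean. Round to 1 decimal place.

n = 12, ΣRT = 6739, M = 561.583
Σ(x−M)² = 931092.92; s = √(931092.92/11) = 290.938
Cutoffs: 561.583 ± 2.5·290.938 → [-165.8, 1288.9]
Outside: 1461 → excluded.
Retained (n=11): Σ = 5278, mean = 5278/11 = 479.818

479.8 ms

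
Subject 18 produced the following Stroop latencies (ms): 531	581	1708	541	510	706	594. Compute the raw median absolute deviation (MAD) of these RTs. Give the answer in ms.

50 ms

Sorted: 510, 531, 541, 581, 594, 706, 1708 → median = 581
|x − 581|: 50, 0, 1127, 40, 71, 125, 13
Sorted deviations: 0, 13, 40, 50, 71, 125, 1127 → MAD = 50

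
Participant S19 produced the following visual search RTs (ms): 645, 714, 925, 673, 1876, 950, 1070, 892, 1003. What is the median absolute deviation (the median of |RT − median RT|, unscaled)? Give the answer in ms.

Sorted: 645, 673, 714, 892, 925, 950, 1003, 1070, 1876 → median = 925
|x − 925|: 280, 211, 0, 252, 951, 25, 145, 33, 78
Sorted deviations: 0, 25, 33, 78, 145, 211, 252, 280, 951 → MAD = 145

145 ms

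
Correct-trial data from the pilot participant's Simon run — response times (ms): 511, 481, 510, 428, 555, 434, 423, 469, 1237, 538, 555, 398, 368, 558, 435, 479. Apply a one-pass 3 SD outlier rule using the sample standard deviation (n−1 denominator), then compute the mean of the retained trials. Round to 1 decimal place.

476.1 ms

n = 16, ΣRT = 8379, M = 523.688
Σ(x−M)² = 594555.44; s = √(594555.44/15) = 199.091
Cutoffs: 523.688 ± 3·199.091 → [-73.6, 1121.0]
Outside: 1237 → excluded.
Retained (n=15): Σ = 7142, mean = 7142/15 = 476.133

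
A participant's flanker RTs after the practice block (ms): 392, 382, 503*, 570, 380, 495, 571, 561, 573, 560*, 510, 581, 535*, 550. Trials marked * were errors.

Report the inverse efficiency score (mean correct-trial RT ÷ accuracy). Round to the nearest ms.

644 ms

Correct trials (n=11): 392, 382, 570, 380, 495, 571, 561, 573, 510, 581, 550
Mean correct RT = 5565/11 = 505.9091 ms
Proportion correct = 11/14
IES = 505.9091 / (11/14) = 643.884 ms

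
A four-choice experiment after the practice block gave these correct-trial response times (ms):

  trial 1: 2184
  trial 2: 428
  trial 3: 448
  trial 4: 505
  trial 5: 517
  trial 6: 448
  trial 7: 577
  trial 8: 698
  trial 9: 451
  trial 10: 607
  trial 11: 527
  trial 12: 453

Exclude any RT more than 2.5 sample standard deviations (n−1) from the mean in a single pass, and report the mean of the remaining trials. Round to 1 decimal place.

n = 12, ΣRT = 7843, M = 653.583
Σ(x−M)² = 2625628.92; s = √(2625628.92/11) = 488.563
Cutoffs: 653.583 ± 2.5·488.563 → [-567.8, 1875.0]
Outside: 2184 → excluded.
Retained (n=11): Σ = 5659, mean = 5659/11 = 514.455

514.5 ms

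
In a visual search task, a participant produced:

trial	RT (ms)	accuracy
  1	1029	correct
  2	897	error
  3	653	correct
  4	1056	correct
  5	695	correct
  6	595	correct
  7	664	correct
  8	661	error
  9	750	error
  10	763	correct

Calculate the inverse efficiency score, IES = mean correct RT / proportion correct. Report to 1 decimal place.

Correct trials (n=7): 1029, 653, 1056, 695, 595, 664, 763
Mean correct RT = 5455/7 = 779.2857 ms
Proportion correct = 7/10
IES = 779.2857 / (7/10) = 1113.265 ms

1113.3 ms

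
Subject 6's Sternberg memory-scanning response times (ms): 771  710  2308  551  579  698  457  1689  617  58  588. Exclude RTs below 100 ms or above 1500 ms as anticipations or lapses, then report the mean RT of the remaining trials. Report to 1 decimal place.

621.4 ms

Excluded: 58, 1689, 2308
Retained (n=8): Σ = 4971
Mean = 4971/8 = 621.3750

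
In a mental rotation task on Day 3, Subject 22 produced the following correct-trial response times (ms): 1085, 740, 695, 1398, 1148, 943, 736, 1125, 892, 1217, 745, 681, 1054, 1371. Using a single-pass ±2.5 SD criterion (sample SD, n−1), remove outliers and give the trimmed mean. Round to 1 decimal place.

987.9 ms

n = 14, ΣRT = 13830, M = 987.857
Σ(x−M)² = 800759.71; s = √(800759.71/13) = 248.187
Cutoffs: 987.857 ± 2.5·248.187 → [367.4, 1608.3]
No RTs fall outside the cutoffs; all 14 retained. Mean = 13830/14 = 987.857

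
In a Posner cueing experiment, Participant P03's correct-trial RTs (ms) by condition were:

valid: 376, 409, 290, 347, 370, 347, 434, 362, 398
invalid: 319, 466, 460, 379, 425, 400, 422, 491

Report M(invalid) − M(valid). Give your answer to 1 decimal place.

M(valid) = 3333/9 = 370.333
M(invalid) = 3362/8 = 420.250
Difference = 420.250 − 370.333 = 49.917 ms

49.9 ms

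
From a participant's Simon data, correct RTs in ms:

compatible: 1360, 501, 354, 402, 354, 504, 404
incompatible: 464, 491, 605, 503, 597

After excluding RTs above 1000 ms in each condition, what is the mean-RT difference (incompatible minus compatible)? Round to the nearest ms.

compatible: exclude 1360
M(compatible) = 2519/6 = 419.833
M(incompatible) = 2660/5 = 532.000
Difference = 532.000 − 419.833 = 112.167 ms

112 ms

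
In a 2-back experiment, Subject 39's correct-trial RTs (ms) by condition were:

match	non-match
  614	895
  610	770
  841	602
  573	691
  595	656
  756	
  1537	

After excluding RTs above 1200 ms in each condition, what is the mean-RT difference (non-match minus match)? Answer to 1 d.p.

58.0 ms

match: exclude 1537
M(match) = 3989/6 = 664.833
M(non-match) = 3614/5 = 722.800
Difference = 722.800 − 664.833 = 57.967 ms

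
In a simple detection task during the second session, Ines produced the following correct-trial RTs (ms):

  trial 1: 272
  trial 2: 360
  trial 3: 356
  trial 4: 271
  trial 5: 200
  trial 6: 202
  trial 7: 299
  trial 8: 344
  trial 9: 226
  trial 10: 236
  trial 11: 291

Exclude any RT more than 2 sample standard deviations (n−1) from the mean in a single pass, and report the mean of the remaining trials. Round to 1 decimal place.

277.9 ms

n = 11, ΣRT = 3057, M = 277.909
Σ(x−M)² = 34186.91; s = √(34186.91/10) = 58.470
Cutoffs: 277.909 ± 2·58.470 → [161.0, 394.8]
No RTs fall outside the cutoffs; all 11 retained. Mean = 3057/11 = 277.909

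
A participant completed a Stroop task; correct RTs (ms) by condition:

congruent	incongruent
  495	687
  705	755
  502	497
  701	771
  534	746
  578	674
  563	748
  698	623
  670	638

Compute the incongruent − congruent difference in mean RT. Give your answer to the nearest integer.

M(congruent) = 5446/9 = 605.111
M(incongruent) = 6139/9 = 682.111
Difference = 682.111 − 605.111 = 77.000 ms

77 ms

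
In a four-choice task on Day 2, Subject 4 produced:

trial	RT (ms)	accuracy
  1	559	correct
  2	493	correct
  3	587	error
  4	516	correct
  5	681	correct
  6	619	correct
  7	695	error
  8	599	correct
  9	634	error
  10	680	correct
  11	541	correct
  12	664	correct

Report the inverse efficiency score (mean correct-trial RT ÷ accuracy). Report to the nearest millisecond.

793 ms

Correct trials (n=9): 559, 493, 516, 681, 619, 599, 680, 541, 664
Mean correct RT = 5352/9 = 594.6667 ms
Proportion correct = 9/12
IES = 594.6667 / (9/12) = 792.889 ms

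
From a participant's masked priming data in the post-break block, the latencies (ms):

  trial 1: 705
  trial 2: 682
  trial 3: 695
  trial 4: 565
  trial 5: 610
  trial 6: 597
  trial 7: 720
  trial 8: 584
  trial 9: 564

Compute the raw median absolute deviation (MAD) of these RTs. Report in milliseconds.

46 ms

Sorted: 564, 565, 584, 597, 610, 682, 695, 705, 720 → median = 610
|x − 610|: 95, 72, 85, 45, 0, 13, 110, 26, 46
Sorted deviations: 0, 13, 26, 45, 46, 72, 85, 95, 110 → MAD = 46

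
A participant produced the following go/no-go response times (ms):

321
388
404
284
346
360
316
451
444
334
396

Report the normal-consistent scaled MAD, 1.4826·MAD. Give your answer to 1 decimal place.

Sorted: 284, 316, 321, 334, 346, 360, 388, 396, 404, 444, 451 → median = 360
|x − 360| sorted: 0, 14, 26, 28, 36, 39, 44, 44, 76, 84, 91 → MAD = 39
Robust SD ≈ 1.4826 × 39 = 57.821

57.8 ms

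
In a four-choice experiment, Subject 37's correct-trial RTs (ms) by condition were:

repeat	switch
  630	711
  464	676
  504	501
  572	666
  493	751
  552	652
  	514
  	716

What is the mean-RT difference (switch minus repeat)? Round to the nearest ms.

M(repeat) = 3215/6 = 535.833
M(switch) = 5187/8 = 648.375
Difference = 648.375 − 535.833 = 112.542 ms

113 ms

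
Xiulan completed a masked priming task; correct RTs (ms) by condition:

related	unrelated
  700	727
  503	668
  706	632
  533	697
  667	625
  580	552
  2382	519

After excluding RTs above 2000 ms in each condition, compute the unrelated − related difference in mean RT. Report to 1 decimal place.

16.6 ms

related: exclude 2382
M(related) = 3689/6 = 614.833
M(unrelated) = 4420/7 = 631.429
Difference = 631.429 − 614.833 = 16.595 ms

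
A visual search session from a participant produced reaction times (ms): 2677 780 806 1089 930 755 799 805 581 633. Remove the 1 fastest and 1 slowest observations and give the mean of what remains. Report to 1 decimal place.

824.6 ms

Sorted: 581, 633, 755, 780, 799, 805, 806, 930, 1089, 2677
Drop lowest 1 (581) and highest 1 (2677)
Remaining (n=8): Σ = 6597, mean = 6597/8 = 824.625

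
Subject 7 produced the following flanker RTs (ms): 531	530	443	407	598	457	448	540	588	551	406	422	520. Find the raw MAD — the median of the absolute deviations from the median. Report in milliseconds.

68 ms

Sorted: 406, 407, 422, 443, 448, 457, 520, 530, 531, 540, 551, 588, 598 → median = 520
|x − 520|: 11, 10, 77, 113, 78, 63, 72, 20, 68, 31, 114, 98, 0
Sorted deviations: 0, 10, 11, 20, 31, 63, 68, 72, 77, 78, 98, 113, 114 → MAD = 68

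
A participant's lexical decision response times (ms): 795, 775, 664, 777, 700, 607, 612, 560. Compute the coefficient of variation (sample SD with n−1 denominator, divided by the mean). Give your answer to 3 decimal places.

0.131

n = 8, Σ = 5490, M = 686.2500
Σ(x−M)² = 56355.500; s = √(56355.500/7) = 89.7262
CV = 89.7262 / 686.2500 = 0.13075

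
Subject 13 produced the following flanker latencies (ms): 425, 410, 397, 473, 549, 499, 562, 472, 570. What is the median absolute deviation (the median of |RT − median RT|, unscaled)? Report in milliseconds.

Sorted: 397, 410, 425, 472, 473, 499, 549, 562, 570 → median = 473
|x − 473|: 48, 63, 76, 0, 76, 26, 89, 1, 97
Sorted deviations: 0, 1, 26, 48, 63, 76, 76, 89, 97 → MAD = 63

63 ms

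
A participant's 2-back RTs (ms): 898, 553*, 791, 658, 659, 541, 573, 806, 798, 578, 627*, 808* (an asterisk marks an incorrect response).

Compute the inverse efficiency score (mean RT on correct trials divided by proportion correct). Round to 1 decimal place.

933.6 ms

Correct trials (n=9): 898, 791, 658, 659, 541, 573, 806, 798, 578
Mean correct RT = 6302/9 = 700.2222 ms
Proportion correct = 9/12
IES = 700.2222 / (9/12) = 933.630 ms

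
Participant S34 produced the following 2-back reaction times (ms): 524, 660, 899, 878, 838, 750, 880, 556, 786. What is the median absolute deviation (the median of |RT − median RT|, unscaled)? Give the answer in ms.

Sorted: 524, 556, 660, 750, 786, 838, 878, 880, 899 → median = 786
|x − 786|: 262, 126, 113, 92, 52, 36, 94, 230, 0
Sorted deviations: 0, 36, 52, 92, 94, 113, 126, 230, 262 → MAD = 94

94 ms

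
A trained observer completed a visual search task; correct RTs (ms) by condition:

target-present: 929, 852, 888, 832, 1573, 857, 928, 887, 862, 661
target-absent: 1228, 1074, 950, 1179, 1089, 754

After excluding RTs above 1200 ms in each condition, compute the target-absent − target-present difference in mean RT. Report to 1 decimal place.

154.1 ms

target-present: exclude 1573
target-absent: exclude 1228
M(target-present) = 7696/9 = 855.111
M(target-absent) = 5046/5 = 1009.200
Difference = 1009.200 − 855.111 = 154.089 ms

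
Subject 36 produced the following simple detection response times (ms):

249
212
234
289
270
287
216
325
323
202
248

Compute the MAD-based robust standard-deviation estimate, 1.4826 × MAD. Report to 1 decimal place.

Sorted: 202, 212, 216, 234, 248, 249, 270, 287, 289, 323, 325 → median = 249
|x − 249| sorted: 0, 1, 15, 21, 33, 37, 38, 40, 47, 74, 76 → MAD = 37
Robust SD ≈ 1.4826 × 37 = 54.856

54.9 ms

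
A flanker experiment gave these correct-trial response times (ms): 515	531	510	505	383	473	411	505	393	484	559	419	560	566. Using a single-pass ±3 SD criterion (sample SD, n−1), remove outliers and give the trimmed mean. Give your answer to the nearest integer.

487 ms

n = 14, ΣRT = 6814, M = 486.714
Σ(x−M)² = 50906.86; s = √(50906.86/13) = 62.577
Cutoffs: 486.714 ± 3·62.577 → [299.0, 674.4]
No RTs fall outside the cutoffs; all 14 retained. Mean = 6814/14 = 486.714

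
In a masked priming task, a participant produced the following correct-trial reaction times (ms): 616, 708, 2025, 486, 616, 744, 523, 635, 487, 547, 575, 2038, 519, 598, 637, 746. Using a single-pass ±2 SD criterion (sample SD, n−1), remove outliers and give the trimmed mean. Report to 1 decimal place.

n = 16, ΣRT = 12500, M = 781.250
Σ(x−M)² = 3671359.00; s = √(3671359.00/15) = 494.729
Cutoffs: 781.250 ± 2·494.729 → [-208.2, 1770.7]
Outside: 2025, 2038 → excluded.
Retained (n=14): Σ = 8437, mean = 8437/14 = 602.643

602.6 ms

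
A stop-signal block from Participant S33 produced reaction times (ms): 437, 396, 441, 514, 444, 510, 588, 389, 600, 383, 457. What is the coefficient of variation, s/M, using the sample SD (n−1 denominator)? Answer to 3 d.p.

n = 11, Σ = 5159, M = 469.0000
Σ(x−M)² = 56730.000; s = √(56730.000/10) = 75.3193
CV = 75.3193 / 469.0000 = 0.16060

0.161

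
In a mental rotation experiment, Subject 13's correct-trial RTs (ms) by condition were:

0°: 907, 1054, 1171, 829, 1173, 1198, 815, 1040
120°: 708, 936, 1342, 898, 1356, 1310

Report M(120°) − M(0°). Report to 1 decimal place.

M(0°) = 8187/8 = 1023.375
M(120°) = 6550/6 = 1091.667
Difference = 1091.667 − 1023.375 = 68.292 ms

68.3 ms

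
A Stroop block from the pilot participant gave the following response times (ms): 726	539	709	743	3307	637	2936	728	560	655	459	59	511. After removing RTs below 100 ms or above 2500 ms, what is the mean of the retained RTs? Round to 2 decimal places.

626.70 ms

Excluded: 59, 2936, 3307
Retained (n=10): Σ = 6267
Mean = 6267/10 = 626.7000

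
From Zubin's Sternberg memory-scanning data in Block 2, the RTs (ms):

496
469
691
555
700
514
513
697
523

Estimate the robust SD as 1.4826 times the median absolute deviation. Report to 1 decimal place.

47.4 ms

Sorted: 469, 496, 513, 514, 523, 555, 691, 697, 700 → median = 523
|x − 523| sorted: 0, 9, 10, 27, 32, 54, 168, 174, 177 → MAD = 32
Robust SD ≈ 1.4826 × 32 = 47.443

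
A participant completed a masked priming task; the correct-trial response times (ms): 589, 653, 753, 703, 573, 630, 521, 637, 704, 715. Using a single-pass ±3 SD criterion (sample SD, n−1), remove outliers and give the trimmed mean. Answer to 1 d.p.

n = 10, ΣRT = 6478, M = 647.800
Σ(x−M)² = 47379.60; s = √(47379.60/9) = 72.556
Cutoffs: 647.800 ± 3·72.556 → [430.1, 865.5]
No RTs fall outside the cutoffs; all 10 retained. Mean = 6478/10 = 647.800

647.8 ms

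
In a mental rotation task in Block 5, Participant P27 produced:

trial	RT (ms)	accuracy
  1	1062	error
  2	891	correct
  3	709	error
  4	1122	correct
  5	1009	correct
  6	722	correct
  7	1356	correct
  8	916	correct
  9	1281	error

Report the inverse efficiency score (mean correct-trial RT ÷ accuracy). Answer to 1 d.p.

1504.0 ms

Correct trials (n=6): 891, 1122, 1009, 722, 1356, 916
Mean correct RT = 6016/6 = 1002.6667 ms
Proportion correct = 6/9
IES = 1002.6667 / (6/9) = 1504.000 ms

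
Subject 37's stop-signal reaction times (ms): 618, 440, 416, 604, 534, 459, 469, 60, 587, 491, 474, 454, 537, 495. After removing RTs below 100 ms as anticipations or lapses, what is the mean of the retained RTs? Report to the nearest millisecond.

Excluded: 60
Retained (n=13): Σ = 6578
Mean = 6578/13 = 506.0000

506 ms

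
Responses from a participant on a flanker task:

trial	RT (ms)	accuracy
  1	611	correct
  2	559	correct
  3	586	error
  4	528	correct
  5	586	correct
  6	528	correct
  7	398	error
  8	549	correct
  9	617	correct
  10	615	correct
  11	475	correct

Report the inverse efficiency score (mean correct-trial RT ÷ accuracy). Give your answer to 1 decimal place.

Correct trials (n=9): 611, 559, 528, 586, 528, 549, 617, 615, 475
Mean correct RT = 5068/9 = 563.1111 ms
Proportion correct = 9/11
IES = 563.1111 / (9/11) = 688.247 ms

688.2 ms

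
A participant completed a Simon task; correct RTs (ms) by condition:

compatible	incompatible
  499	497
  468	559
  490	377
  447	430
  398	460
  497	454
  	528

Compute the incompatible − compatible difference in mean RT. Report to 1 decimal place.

M(compatible) = 2799/6 = 466.500
M(incompatible) = 3305/7 = 472.143
Difference = 472.143 − 466.500 = 5.643 ms

5.6 ms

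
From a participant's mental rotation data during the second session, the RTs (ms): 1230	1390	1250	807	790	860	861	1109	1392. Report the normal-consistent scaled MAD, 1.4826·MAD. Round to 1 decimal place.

369.2 ms

Sorted: 790, 807, 860, 861, 1109, 1230, 1250, 1390, 1392 → median = 1109
|x − 1109| sorted: 0, 121, 141, 248, 249, 281, 283, 302, 319 → MAD = 249
Robust SD ≈ 1.4826 × 249 = 369.167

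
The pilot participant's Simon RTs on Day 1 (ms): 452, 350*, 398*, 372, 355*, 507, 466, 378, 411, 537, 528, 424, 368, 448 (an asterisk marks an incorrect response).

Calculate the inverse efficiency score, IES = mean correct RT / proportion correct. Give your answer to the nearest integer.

566 ms

Correct trials (n=11): 452, 372, 507, 466, 378, 411, 537, 528, 424, 368, 448
Mean correct RT = 4891/11 = 444.6364 ms
Proportion correct = 11/14
IES = 444.6364 / (11/14) = 565.901 ms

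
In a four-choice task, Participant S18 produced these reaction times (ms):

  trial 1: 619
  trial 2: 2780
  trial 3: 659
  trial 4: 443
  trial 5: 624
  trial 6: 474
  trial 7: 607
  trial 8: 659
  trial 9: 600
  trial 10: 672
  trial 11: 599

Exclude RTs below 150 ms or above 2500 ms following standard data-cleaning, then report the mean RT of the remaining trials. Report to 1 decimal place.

Excluded: 2780
Retained (n=10): Σ = 5956
Mean = 5956/10 = 595.6000

595.6 ms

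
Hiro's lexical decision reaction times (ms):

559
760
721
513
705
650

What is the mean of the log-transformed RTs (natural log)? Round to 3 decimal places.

6.469

ln(RT): 6.3261, 6.6333, 6.5806, 6.2403, 6.5582, 6.4770
Σ ln(RT) = 38.8156
Mean = 38.8156/6 = 6.46926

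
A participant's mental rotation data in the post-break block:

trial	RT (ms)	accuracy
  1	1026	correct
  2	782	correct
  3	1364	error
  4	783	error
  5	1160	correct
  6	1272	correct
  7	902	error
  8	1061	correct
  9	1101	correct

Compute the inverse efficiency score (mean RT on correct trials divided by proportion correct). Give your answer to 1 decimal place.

1600.5 ms

Correct trials (n=6): 1026, 782, 1160, 1272, 1061, 1101
Mean correct RT = 6402/6 = 1067.0000 ms
Proportion correct = 6/9
IES = 1067.0000 / (6/9) = 1600.500 ms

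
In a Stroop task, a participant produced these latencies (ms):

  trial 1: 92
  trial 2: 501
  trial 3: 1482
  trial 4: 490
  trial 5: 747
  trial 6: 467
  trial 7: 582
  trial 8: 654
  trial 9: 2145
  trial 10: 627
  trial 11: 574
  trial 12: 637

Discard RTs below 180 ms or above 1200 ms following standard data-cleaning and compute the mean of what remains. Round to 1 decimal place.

Excluded: 92, 1482, 2145
Retained (n=9): Σ = 5279
Mean = 5279/9 = 586.5556

586.6 ms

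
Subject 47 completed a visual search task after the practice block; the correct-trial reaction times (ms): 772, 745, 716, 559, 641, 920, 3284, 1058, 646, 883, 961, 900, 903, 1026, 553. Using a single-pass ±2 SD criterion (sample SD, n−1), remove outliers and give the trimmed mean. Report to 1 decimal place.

805.9 ms

n = 15, ΣRT = 14567, M = 971.133
Σ(x−M)² = 6095367.73; s = √(6095367.73/14) = 659.836
Cutoffs: 971.133 ± 2·659.836 → [-348.5, 2290.8]
Outside: 3284 → excluded.
Retained (n=14): Σ = 11283, mean = 11283/14 = 805.929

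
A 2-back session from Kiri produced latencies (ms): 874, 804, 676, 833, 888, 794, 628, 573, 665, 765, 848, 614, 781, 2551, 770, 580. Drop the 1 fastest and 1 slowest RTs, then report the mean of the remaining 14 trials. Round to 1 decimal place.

751.4 ms

Sorted: 573, 580, 614, 628, 665, 676, 765, 770, 781, 794, 804, 833, 848, 874, 888, 2551
Drop lowest 1 (573) and highest 1 (2551)
Remaining (n=14): Σ = 10520, mean = 10520/14 = 751.429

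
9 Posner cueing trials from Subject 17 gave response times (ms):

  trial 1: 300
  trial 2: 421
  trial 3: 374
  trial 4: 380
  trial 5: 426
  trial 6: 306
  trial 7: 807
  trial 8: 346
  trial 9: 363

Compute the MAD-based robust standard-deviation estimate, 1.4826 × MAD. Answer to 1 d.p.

Sorted: 300, 306, 346, 363, 374, 380, 421, 426, 807 → median = 374
|x − 374| sorted: 0, 6, 11, 28, 47, 52, 68, 74, 433 → MAD = 47
Robust SD ≈ 1.4826 × 47 = 69.682

69.7 ms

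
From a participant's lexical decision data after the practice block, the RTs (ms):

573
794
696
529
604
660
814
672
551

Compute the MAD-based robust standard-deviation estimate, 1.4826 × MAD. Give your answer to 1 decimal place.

Sorted: 529, 551, 573, 604, 660, 672, 696, 794, 814 → median = 660
|x − 660| sorted: 0, 12, 36, 56, 87, 109, 131, 134, 154 → MAD = 87
Robust SD ≈ 1.4826 × 87 = 128.986

129.0 ms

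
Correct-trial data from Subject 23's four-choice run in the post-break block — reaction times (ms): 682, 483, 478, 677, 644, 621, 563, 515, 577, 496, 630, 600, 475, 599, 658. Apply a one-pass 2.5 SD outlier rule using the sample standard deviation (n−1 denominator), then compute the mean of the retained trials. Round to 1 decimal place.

579.9 ms

n = 15, ΣRT = 8698, M = 579.867
Σ(x−M)² = 77351.73; s = √(77351.73/14) = 74.331
Cutoffs: 579.867 ± 2.5·74.331 → [394.0, 765.7]
No RTs fall outside the cutoffs; all 15 retained. Mean = 8698/15 = 579.867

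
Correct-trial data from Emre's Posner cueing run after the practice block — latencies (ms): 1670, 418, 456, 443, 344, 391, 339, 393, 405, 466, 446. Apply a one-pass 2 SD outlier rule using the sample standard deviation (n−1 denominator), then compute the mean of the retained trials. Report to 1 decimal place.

n = 11, ΣRT = 5771, M = 524.636
Σ(x−M)² = 1460816.55; s = √(1460816.55/10) = 382.206
Cutoffs: 524.636 ± 2·382.206 → [-239.8, 1289.0]
Outside: 1670 → excluded.
Retained (n=10): Σ = 4101, mean = 4101/10 = 410.100

410.1 ms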